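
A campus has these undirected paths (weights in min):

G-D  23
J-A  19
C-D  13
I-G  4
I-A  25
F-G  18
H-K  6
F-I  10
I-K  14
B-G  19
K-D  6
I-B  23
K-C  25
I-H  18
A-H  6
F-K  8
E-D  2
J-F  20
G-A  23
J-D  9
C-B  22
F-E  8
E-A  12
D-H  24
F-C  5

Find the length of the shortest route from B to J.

44 min

Running Dijkstra from B:
B: 0
G: 19  (via B)
C: 22  (via B)
I: 23  (via B)
F: 27  (via C)
D: 35  (via C)
E: 35  (via F)
K: 35  (via F)
H: 41  (via I)
A: 42  (via G)
J: 44  (via D)
Shortest route: B–C–D–J = 44 min.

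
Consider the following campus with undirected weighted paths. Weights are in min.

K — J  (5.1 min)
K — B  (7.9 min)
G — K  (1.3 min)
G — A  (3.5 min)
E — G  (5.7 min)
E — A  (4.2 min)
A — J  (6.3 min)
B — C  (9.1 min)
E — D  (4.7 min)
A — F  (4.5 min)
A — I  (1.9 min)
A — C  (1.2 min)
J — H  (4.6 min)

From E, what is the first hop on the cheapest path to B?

Candidate routes:
E → A → G → K → B: 4.2+3.5+1.3+7.9 = 16.9
E → G → K → B: 5.7+1.3+7.9 = 14.9
E → A → C → B: 4.2+1.2+9.1 = 14.5
E → G → A → C → B: 5.7+3.5+1.2+9.1 = 19.5
Cheapest is E → A → C → B at 14.5 min.
So from E the first move is to A.

A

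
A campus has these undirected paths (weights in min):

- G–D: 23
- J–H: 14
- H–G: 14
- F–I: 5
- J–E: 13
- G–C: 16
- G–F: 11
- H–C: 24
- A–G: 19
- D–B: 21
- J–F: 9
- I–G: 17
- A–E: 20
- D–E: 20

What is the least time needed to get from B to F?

Settle nodes by increasing distance from B:
B: 0
D: 21  (via B)
E: 41  (via D)
G: 44  (via D)
J: 54  (via E)
F: 55  (via G)
Shortest route: B → D → G → F = 55 min.

55 min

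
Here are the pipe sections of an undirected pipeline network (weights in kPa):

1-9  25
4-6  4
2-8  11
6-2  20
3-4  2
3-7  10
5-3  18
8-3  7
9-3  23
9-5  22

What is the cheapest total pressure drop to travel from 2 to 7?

28 kPa

Candidate routes:
2–8–3–7: 11+7+10 = 28
2–6–4–3–7: 20+4+2+10 = 36
The minimum is 28 kPa via 2–8–3–7.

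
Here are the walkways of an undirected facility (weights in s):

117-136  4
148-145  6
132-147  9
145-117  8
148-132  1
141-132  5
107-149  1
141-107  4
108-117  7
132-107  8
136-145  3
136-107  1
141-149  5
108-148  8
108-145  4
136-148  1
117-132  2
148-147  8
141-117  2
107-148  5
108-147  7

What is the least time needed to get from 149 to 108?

9 s

Settle nodes by increasing distance from 149:
149: 0
107: 1  (via 149)
136: 2  (via 107)
148: 3  (via 136)
132: 4  (via 148)
141: 5  (via 149)
145: 5  (via 136)
117: 6  (via 136)
108: 9  (via 145)
Shortest route: 149–107–136–145–108 = 9 s.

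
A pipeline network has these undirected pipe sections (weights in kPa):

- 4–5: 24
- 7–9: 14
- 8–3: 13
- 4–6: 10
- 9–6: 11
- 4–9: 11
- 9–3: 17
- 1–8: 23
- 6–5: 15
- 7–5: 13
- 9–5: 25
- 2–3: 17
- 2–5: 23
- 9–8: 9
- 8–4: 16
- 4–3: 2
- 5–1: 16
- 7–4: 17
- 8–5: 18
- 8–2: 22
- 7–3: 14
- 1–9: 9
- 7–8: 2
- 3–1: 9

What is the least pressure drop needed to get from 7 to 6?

Compare a few routes:
7 → 9 → 6: 14+11 = 25
7 → 8 → 9 → 6: 2+9+11 = 22
7 → 3 → 4 → 6: 14+2+10 = 26
The minimum is 22 kPa via 7 → 8 → 9 → 6.

22 kPa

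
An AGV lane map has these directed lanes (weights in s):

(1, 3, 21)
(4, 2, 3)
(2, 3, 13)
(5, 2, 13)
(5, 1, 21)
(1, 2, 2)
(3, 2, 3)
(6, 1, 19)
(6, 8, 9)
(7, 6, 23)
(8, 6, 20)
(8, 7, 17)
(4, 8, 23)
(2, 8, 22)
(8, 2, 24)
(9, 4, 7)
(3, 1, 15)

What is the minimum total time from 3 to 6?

45 s

Compare a few routes:
3 - 2 - 8 - 6: 3+22+20 = 45
3 - 1 - 2 - 8 - 6: 15+2+22+20 = 59
The minimum is 45 s via 3 - 2 - 8 - 6.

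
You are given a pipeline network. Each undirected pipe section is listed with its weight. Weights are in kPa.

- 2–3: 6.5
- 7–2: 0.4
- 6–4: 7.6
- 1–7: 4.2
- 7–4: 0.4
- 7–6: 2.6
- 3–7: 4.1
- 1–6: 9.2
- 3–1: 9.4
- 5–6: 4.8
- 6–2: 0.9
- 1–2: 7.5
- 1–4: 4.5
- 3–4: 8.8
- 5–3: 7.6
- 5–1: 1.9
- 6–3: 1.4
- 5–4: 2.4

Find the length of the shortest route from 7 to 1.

Settle nodes by increasing distance from 7:
7: 0
2: 0.4  (via 7)
4: 0.4  (via 7)
6: 1.3  (via 2)
3: 2.7  (via 6)
5: 2.8  (via 4)
1: 4.2  (via 7)
Shortest route: 7 → 1 = 4.2 kPa.

4.2 kPa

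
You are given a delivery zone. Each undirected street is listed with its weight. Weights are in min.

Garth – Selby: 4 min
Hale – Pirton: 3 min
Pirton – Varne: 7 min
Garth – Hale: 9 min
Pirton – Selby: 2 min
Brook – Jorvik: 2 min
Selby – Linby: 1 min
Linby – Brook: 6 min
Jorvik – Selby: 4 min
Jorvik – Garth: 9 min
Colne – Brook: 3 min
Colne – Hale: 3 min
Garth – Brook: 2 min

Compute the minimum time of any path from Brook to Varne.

Enumerating some paths:
Brook - Jorvik - Selby - Pirton - Varne: 2+4+2+7 = 15
Brook - Colne - Hale - Pirton - Varne: 3+3+3+7 = 16
Brook - Linby - Selby - Pirton - Varne: 6+1+2+7 = 16
Cheapest is Brook - Jorvik - Selby - Pirton - Varne at 15 min.

15 min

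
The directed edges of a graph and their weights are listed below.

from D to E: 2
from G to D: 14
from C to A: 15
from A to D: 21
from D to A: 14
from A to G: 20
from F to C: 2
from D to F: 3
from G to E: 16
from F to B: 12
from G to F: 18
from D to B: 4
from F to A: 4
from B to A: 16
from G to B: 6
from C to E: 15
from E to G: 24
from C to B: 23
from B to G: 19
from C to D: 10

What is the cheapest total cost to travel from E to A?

Compare a few routes:
E - G - D - F - A: 24+14+3+4 = 45
E - G - F - A: 24+18+4 = 46
E - G - B - A: 24+6+16 = 46
E - G - D - A: 24+14+14 = 52
Cheapest is E - G - D - F - A at 45.

45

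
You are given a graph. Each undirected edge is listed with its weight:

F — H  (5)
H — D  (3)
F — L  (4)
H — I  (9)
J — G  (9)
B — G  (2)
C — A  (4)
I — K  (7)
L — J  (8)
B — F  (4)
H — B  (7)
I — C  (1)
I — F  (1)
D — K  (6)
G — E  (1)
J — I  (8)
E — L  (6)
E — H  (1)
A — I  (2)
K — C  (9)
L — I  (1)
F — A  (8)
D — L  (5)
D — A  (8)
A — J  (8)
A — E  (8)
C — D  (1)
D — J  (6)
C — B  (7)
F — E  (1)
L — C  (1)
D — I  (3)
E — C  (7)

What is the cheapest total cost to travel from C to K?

7

Running Dijkstra from C:
C: 0
D: 1  (via C)
I: 1  (via C)
L: 1  (via C)
F: 2  (via I)
A: 3  (via I)
E: 3  (via F)
G: 4  (via E)
H: 4  (via D)
B: 6  (via F)
J: 7  (via D)
K: 7  (via D)
Shortest route: C–D–K = 7.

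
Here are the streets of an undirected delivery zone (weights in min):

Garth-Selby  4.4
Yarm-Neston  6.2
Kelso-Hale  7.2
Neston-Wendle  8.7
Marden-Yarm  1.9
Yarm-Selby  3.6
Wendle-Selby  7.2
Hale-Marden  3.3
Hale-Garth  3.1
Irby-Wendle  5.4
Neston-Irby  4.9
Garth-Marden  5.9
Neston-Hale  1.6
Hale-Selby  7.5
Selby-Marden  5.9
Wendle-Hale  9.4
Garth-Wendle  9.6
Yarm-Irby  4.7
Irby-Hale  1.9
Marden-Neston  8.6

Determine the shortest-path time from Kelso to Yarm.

Enumerating some paths:
Kelso - Hale - Irby - Yarm: 7.2+1.9+4.7 = 13.8
Kelso - Hale - Marden - Yarm: 7.2+3.3+1.9 = 12.4
The minimum is 12.4 min via Kelso - Hale - Marden - Yarm.

12.4 min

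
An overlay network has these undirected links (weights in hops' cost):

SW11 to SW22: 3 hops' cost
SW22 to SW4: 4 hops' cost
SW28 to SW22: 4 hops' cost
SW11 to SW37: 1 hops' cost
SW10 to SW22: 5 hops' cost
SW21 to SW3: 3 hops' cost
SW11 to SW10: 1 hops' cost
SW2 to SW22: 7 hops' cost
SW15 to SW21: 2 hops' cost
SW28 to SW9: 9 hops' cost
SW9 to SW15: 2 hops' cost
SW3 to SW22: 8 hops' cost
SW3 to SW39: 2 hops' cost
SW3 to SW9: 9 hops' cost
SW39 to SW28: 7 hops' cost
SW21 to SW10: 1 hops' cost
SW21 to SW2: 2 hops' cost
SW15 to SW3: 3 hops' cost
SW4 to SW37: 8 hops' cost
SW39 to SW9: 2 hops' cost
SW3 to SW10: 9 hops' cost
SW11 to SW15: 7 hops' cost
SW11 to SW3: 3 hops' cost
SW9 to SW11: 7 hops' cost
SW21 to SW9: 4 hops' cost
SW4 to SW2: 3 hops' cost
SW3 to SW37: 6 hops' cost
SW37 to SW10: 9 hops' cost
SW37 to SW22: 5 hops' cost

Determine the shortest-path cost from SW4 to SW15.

7 hops' cost

Settle nodes by increasing distance from SW4:
SW4: 0
SW2: 3  (via SW4)
SW22: 4  (via SW4)
SW21: 5  (via SW2)
SW10: 6  (via SW21)
SW11: 7  (via SW22)
SW15: 7  (via SW21)
Shortest route: SW4–SW2–SW21–SW15 = 7 hops' cost.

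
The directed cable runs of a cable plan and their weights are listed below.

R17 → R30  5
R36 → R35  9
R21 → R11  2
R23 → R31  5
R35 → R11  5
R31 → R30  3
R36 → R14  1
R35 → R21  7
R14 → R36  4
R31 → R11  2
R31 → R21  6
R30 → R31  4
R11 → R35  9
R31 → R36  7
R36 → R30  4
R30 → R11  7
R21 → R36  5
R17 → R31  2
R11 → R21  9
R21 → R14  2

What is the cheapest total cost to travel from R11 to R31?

22

Settle nodes by increasing distance from R11:
R11: 0
R35: 9  (via R11)
R21: 9  (via R11)
R14: 11  (via R21)
R36: 14  (via R21)
R30: 18  (via R36)
R31: 22  (via R30)
Shortest route: R11–R21–R36–R30–R31 = 22.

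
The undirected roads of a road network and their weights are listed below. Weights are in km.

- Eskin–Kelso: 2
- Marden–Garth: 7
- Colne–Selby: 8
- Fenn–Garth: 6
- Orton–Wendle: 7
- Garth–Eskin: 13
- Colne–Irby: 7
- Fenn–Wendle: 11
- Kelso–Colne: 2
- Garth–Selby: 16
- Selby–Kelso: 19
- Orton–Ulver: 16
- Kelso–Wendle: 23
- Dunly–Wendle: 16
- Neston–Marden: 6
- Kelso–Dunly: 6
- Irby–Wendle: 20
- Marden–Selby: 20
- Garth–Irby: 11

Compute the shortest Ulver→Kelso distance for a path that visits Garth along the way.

55 km

Best Ulver to Garth: Ulver → Orton → Wendle → Fenn → Garth costing 40
Shortest Garth→Kelso: Garth → Eskin → Kelso = 15
Total via Garth: 40 + 15 = 55 km.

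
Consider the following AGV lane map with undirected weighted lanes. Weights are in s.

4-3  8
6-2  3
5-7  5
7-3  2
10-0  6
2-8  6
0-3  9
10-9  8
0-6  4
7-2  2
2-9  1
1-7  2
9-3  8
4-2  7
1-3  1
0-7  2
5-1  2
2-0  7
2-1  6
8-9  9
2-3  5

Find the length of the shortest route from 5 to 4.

11 s

Settle nodes by increasing distance from 5:
5: 0
1: 2  (via 5)
3: 3  (via 1)
7: 4  (via 1)
0: 6  (via 7)
2: 6  (via 7)
9: 7  (via 2)
6: 9  (via 2)
4: 11  (via 3)
Shortest route: 5–1–3–4 = 11 s.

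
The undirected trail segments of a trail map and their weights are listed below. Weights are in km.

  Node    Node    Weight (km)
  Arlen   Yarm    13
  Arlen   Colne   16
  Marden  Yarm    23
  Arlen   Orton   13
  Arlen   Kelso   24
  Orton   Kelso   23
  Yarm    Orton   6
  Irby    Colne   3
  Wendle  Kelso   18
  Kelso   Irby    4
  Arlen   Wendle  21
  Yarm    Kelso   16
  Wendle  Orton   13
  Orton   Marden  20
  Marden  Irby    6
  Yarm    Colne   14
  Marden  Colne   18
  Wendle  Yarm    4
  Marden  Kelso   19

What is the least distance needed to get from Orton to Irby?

Running Dijkstra from Orton:
Orton: 0
Yarm: 6  (via Orton)
Wendle: 10  (via Yarm)
Arlen: 13  (via Orton)
Colne: 20  (via Yarm)
Marden: 20  (via Orton)
Kelso: 22  (via Yarm)
Irby: 23  (via Colne)
Shortest route: Orton–Yarm–Colne–Irby = 23 km.

23 km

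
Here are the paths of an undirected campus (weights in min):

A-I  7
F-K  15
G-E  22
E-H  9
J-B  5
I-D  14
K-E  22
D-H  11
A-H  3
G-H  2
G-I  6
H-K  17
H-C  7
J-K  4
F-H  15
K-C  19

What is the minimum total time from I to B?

Enumerating some paths:
I - G - H - C - K - J - B: 6+2+7+19+4+5 = 43
I - G - H - K - J - B: 6+2+17+4+5 = 34
I - A - H - K - J - B: 7+3+17+4+5 = 36
The minimum is 34 min via I - G - H - K - J - B.

34 min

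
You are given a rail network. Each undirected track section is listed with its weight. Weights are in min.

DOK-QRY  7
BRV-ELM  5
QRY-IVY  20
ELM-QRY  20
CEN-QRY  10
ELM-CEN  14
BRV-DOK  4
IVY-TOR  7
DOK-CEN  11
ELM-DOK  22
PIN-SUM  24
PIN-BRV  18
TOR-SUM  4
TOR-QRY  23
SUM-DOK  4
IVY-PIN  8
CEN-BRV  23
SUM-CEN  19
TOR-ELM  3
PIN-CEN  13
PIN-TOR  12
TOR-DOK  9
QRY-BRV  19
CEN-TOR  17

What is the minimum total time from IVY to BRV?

Running Dijkstra from IVY:
IVY: 0
TOR: 7  (via IVY)
PIN: 8  (via IVY)
ELM: 10  (via TOR)
SUM: 11  (via TOR)
DOK: 15  (via SUM)
BRV: 15  (via ELM)
Shortest route: IVY → TOR → ELM → BRV = 15 min.

15 min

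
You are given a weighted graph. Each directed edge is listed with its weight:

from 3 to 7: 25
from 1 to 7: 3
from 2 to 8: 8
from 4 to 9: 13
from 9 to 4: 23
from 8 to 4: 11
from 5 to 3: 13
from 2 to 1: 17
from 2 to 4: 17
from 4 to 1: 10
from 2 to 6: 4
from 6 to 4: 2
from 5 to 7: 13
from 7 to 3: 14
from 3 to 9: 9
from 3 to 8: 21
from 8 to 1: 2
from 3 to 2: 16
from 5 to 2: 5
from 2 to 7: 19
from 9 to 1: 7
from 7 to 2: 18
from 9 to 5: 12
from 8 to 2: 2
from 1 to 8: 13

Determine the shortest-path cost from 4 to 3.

27

Compare a few routes:
4 - 9 - 1 - 7 - 3: 13+7+3+14 = 37
4 - 9 - 5 - 7 - 3: 13+12+13+14 = 52
4 - 1 - 7 - 3: 10+3+14 = 27
4 - 9 - 5 - 3: 13+12+13 = 38
Cheapest is 4 - 1 - 7 - 3 at 27.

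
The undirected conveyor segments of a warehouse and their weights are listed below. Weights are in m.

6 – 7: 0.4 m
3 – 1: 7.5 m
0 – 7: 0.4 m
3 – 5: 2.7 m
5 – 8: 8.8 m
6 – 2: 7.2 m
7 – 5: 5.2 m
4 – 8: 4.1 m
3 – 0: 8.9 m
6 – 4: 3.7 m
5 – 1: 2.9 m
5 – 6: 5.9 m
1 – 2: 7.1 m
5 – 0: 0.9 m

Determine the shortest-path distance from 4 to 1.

Candidate routes:
4–6–7–5–1: 3.7+0.4+5.2+2.9 = 12.2
4–6–7–0–5–1: 3.7+0.4+0.4+0.9+2.9 = 8.3
The minimum is 8.3 m via 4–6–7–0–5–1.

8.3 m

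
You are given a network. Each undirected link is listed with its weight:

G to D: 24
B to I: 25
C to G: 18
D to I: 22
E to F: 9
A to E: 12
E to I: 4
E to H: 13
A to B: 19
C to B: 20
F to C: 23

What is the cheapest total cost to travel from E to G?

50

Settle nodes by increasing distance from E:
E: 0
I: 4  (via E)
F: 9  (via E)
A: 12  (via E)
H: 13  (via E)
D: 26  (via I)
B: 29  (via I)
C: 32  (via F)
G: 50  (via D)
Shortest route: E → I → D → G = 50.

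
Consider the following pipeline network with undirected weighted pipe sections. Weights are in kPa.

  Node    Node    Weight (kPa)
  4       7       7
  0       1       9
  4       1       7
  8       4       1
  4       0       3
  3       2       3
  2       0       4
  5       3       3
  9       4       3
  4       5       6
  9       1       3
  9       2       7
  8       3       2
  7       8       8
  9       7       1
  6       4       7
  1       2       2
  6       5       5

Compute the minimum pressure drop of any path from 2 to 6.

Settle nodes by increasing distance from 2:
2: 0
1: 2  (via 2)
3: 3  (via 2)
0: 4  (via 2)
8: 5  (via 3)
9: 5  (via 1)
4: 6  (via 8)
5: 6  (via 3)
7: 6  (via 9)
6: 11  (via 5)
Shortest route: 2–3–5–6 = 11 kPa.

11 kPa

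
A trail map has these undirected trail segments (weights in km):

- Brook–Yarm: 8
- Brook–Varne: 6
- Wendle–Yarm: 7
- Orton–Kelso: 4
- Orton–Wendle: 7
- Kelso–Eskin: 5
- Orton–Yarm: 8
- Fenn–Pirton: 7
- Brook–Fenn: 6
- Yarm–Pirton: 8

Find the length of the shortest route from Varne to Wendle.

Enumerating some paths:
Varne - Brook - Yarm - Wendle: 6+8+7 = 21
Varne - Brook - Yarm - Orton - Wendle: 6+8+8+7 = 29
Varne - Brook - Fenn - Pirton - Yarm - Wendle: 6+6+7+8+7 = 34
Cheapest is Varne - Brook - Yarm - Wendle at 21 km.

21 km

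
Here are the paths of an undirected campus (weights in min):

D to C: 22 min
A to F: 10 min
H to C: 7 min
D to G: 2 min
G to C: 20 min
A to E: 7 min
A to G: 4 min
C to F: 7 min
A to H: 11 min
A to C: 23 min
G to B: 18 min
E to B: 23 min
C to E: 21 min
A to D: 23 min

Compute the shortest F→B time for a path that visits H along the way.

47 min

Shortest F→H: F–C–H = 14
Best H to B: H–A–G–B costing 33
Total via H: 14 + 33 = 47 min.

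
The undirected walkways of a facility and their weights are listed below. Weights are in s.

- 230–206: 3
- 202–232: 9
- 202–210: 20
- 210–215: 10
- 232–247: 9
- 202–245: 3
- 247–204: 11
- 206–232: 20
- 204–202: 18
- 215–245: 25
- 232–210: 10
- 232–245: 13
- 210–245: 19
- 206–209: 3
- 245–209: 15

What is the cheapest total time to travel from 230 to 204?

42 s

Settle nodes by increasing distance from 230:
230: 0
206: 3  (via 230)
209: 6  (via 206)
245: 21  (via 209)
232: 23  (via 206)
202: 24  (via 245)
247: 32  (via 232)
210: 33  (via 232)
204: 42  (via 202)
Shortest route: 230 → 206 → 209 → 245 → 202 → 204 = 42 s.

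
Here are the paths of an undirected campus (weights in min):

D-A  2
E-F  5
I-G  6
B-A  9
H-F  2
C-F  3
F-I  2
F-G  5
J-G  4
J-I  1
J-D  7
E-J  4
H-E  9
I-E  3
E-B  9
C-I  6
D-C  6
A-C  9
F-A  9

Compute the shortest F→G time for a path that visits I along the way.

7 min

Best F to I: F → I costing 2
Shortest I→G: I → J → G = 5
Total via I: 2 + 5 = 7 min.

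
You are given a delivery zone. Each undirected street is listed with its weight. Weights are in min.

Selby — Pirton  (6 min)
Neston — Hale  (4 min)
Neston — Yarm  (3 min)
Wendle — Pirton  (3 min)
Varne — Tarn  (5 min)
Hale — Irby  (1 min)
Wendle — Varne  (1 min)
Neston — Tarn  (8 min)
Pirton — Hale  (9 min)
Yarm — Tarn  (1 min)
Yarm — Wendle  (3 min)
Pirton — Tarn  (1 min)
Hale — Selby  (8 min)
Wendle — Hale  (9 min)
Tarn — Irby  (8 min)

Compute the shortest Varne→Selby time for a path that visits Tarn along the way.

Shortest Varne→Tarn: Varne–Tarn = 5
Best Tarn to Selby: Tarn–Pirton–Selby costing 7
Total via Tarn: 5 + 7 = 12 min.

12 min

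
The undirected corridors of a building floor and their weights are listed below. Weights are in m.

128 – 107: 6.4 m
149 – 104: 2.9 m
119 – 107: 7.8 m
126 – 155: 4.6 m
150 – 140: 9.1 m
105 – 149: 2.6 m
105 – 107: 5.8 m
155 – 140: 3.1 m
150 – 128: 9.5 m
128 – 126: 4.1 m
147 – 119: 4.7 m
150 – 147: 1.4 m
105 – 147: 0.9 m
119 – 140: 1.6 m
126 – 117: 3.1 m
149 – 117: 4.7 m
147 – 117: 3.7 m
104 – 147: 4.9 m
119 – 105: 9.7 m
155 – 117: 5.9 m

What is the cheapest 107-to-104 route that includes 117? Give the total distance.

Best 107 to 117: 107 → 105 → 147 → 117 costing 10.4
Best 117 to 104: 117 → 149 → 104 costing 7.6
Total via 117: 10.4 + 7.6 = 18 m.

18 m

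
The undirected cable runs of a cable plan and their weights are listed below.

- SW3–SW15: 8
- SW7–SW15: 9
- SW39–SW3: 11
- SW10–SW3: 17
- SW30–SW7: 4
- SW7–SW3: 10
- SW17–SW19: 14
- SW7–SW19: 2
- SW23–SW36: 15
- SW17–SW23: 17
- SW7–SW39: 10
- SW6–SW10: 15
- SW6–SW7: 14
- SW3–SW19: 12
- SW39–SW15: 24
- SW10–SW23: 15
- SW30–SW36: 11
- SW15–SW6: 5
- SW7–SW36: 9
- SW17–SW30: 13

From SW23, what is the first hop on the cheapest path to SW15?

Candidate routes:
SW23 - SW10 - SW6 - SW15: 15+15+5 = 35
SW23 - SW36 - SW7 - SW15: 15+9+9 = 33
Cheapest is SW23 - SW36 - SW7 - SW15 at 33.
So from SW23 the first move is to SW36.

SW36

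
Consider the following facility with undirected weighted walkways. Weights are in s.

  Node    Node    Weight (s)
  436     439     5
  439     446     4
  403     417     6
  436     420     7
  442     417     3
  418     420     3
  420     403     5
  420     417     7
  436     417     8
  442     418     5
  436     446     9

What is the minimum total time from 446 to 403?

21 s

Enumerating some paths:
446 → 439 → 436 → 417 → 403: 4+5+8+6 = 23
446 → 436 → 417 → 403: 9+8+6 = 23
446 → 436 → 417 → 420 → 403: 9+8+7+5 = 29
446 → 436 → 420 → 403: 9+7+5 = 21
The minimum is 21 s via 446 → 436 → 420 → 403.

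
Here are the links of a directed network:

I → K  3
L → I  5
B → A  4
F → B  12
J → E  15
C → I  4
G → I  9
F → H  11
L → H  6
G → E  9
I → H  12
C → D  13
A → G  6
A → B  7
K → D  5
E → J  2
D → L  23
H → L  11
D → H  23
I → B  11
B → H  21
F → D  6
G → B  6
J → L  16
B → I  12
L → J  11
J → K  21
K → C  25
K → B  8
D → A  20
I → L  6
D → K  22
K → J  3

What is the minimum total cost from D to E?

Shortest distances from D:
D: 0
A: 20  (via D)
K: 22  (via D)
H: 23  (via D)
L: 23  (via D)
J: 25  (via K)
G: 26  (via A)
B: 27  (via A)
I: 28  (via L)
E: 35  (via G)
Shortest route: D → A → G → E = 35.

35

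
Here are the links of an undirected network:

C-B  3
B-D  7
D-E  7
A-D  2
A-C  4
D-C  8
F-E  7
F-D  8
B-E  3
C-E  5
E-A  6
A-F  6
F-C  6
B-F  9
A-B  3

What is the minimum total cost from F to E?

7

Running Dijkstra from F:
F: 0
A: 6  (via F)
C: 6  (via F)
E: 7  (via F)
Shortest route: F → E = 7.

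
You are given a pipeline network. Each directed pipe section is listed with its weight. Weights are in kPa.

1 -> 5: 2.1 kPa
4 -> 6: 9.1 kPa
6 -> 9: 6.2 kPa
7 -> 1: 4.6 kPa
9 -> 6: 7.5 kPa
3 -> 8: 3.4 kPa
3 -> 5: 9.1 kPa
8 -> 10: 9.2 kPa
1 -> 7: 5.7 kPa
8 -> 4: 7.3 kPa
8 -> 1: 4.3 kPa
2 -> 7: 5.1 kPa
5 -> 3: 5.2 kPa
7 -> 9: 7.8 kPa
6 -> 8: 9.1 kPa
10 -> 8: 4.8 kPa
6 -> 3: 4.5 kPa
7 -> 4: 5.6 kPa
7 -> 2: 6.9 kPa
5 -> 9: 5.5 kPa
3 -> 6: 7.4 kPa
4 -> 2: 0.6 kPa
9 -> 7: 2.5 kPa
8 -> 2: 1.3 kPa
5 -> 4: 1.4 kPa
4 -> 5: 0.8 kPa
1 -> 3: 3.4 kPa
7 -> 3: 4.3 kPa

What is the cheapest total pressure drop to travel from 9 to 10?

19.4 kPa

Candidate routes:
9 - 6 - 3 - 8 - 10: 7.5+4.5+3.4+9.2 = 24.6
9 - 7 - 1 - 3 - 8 - 10: 2.5+4.6+3.4+3.4+9.2 = 23.1
9 - 7 - 3 - 8 - 10: 2.5+4.3+3.4+9.2 = 19.4
9 - 6 - 8 - 10: 7.5+9.1+9.2 = 25.8
The minimum is 19.4 kPa via 9 - 7 - 3 - 8 - 10.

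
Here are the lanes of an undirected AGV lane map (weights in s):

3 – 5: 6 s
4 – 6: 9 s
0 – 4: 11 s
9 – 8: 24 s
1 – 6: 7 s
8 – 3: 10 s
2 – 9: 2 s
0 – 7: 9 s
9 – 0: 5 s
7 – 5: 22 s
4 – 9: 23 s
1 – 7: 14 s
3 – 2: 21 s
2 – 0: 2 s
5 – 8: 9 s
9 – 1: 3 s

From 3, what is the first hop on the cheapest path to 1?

Candidate routes:
3 → 5 → 7 → 1: 6+22+14 = 42
3 → 2 → 0 → 9 → 1: 21+2+5+3 = 31
3 → 8 → 9 → 1: 10+24+3 = 37
3 → 2 → 9 → 1: 21+2+3 = 26
The minimum is 26 s via 3 → 2 → 9 → 1.
So from 3 the first move is to 2.

2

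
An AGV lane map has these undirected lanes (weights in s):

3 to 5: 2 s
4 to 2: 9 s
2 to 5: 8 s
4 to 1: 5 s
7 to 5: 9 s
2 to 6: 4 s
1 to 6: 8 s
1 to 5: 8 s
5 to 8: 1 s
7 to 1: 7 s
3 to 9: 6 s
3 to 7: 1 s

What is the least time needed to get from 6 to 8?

Candidate routes:
6 → 1 → 5 → 8: 8+8+1 = 17
6 → 2 → 5 → 8: 4+8+1 = 13
6 → 1 → 7 → 3 → 5 → 8: 8+7+1+2+1 = 19
The minimum is 13 s via 6 → 2 → 5 → 8.

13 s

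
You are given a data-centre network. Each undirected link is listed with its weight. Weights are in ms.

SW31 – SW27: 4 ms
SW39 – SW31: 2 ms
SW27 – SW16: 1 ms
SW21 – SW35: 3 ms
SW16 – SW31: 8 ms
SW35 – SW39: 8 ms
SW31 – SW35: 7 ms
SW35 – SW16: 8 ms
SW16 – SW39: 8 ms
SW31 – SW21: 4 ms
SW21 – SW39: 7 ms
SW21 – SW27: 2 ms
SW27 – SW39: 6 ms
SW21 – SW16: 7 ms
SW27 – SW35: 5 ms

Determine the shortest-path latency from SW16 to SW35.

Shortest distances from SW16:
SW16: 0
SW27: 1  (via SW16)
SW21: 3  (via SW27)
SW31: 5  (via SW27)
SW35: 6  (via SW27)
Shortest route: SW16 → SW27 → SW35 = 6 ms.

6 ms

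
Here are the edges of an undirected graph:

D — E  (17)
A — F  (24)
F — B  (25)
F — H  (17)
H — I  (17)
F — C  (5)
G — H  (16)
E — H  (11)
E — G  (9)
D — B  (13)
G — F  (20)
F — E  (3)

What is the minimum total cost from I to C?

36

Shortest distances from I:
I: 0
H: 17  (via I)
E: 28  (via H)
F: 31  (via E)
G: 33  (via H)
C: 36  (via F)
Shortest route: I → H → E → F → C = 36.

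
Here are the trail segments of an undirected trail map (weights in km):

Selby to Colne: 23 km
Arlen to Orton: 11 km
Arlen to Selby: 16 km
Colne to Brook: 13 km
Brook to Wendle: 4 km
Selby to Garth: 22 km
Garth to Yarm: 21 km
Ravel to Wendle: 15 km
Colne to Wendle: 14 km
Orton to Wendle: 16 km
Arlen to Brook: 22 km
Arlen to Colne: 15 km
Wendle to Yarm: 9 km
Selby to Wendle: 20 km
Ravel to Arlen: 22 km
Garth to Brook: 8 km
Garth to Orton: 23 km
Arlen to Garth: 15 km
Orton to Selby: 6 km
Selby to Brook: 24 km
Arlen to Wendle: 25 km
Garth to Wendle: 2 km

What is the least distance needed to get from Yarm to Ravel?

24 km

Enumerating some paths:
Yarm–Wendle–Ravel: 9+15 = 24
Yarm–Garth–Wendle–Ravel: 21+2+15 = 38
Cheapest is Yarm–Wendle–Ravel at 24 km.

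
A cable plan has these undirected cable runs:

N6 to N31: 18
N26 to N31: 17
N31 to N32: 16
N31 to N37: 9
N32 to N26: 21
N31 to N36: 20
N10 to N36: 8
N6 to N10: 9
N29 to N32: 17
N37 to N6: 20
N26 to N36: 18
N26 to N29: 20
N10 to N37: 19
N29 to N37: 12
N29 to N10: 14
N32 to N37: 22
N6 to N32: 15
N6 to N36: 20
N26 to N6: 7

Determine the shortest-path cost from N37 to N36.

27

Compare a few routes:
N37 - N31 - N36: 9+20 = 29
N37 - N29 - N10 - N36: 12+14+8 = 34
N37 - N10 - N36: 19+8 = 27
The minimum is 27 via N37 - N10 - N36.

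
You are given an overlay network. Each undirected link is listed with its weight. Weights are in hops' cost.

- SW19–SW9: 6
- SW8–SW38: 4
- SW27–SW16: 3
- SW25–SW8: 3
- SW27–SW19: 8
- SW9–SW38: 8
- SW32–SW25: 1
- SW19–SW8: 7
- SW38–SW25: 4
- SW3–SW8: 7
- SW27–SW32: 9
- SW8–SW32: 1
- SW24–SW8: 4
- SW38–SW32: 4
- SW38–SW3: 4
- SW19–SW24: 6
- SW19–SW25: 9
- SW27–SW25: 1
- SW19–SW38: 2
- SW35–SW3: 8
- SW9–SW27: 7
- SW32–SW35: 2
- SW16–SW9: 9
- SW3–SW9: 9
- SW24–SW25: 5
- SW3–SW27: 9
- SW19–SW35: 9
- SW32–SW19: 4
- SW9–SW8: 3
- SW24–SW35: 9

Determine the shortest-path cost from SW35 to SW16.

7 hops' cost

Candidate routes:
SW35 → SW32 → SW25 → SW27 → SW16: 2+1+1+3 = 7
SW35 → SW32 → SW8 → SW25 → SW27 → SW16: 2+1+3+1+3 = 10
SW35 → SW32 → SW27 → SW16: 2+9+3 = 14
The minimum is 7 hops' cost via SW35 → SW32 → SW25 → SW27 → SW16.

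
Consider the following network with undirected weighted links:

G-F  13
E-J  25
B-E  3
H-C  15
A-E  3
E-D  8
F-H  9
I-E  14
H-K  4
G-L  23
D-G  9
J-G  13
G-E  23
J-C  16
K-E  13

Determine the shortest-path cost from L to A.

Candidate routes:
L - G - D - E - A: 23+9+8+3 = 43
L - G - F - H - K - E - A: 23+13+9+4+13+3 = 65
L - G - E - A: 23+23+3 = 49
L - G - J - E - A: 23+13+25+3 = 64
The minimum is 43 via L - G - D - E - A.

43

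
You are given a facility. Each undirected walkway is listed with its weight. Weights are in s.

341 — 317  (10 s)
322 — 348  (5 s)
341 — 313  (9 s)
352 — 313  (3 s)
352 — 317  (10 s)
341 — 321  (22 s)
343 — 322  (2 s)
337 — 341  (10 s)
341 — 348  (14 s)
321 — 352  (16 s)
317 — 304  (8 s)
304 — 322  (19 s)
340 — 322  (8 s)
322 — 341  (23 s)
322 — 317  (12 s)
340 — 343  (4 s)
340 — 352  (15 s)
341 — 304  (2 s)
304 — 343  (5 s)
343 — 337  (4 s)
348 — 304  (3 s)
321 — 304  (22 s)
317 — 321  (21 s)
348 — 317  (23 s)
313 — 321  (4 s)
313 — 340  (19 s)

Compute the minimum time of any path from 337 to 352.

Compare a few routes:
337 → 343 → 340 → 352: 4+4+15 = 23
337 → 341 → 313 → 352: 10+9+3 = 22
337 → 343 → 304 → 341 → 313 → 352: 4+5+2+9+3 = 23
Cheapest is 337 → 341 → 313 → 352 at 22 s.

22 s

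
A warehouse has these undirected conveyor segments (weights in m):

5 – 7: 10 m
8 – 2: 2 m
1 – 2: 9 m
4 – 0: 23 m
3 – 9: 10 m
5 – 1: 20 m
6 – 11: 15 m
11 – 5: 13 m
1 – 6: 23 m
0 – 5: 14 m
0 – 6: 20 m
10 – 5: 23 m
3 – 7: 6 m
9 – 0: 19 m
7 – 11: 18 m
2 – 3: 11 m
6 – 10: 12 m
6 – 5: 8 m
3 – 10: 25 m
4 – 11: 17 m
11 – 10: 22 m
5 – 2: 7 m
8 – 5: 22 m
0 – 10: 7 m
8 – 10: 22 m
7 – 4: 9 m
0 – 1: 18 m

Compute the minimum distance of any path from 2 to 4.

26 m

Enumerating some paths:
2 - 5 - 7 - 4: 7+10+9 = 26
2 - 8 - 5 - 7 - 4: 2+22+10+9 = 43
2 - 5 - 11 - 4: 7+13+17 = 37
The minimum is 26 m via 2 - 5 - 7 - 4.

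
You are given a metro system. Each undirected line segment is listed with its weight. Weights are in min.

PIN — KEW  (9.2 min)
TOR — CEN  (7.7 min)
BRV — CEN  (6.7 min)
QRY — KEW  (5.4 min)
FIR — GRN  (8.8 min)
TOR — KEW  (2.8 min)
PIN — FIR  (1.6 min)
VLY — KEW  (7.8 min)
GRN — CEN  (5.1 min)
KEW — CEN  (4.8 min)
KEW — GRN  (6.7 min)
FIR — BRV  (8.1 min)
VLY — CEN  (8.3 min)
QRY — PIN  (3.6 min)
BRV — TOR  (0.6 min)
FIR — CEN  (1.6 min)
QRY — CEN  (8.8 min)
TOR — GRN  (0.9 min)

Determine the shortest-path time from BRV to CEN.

6.6 min

Enumerating some paths:
BRV - CEN: 6.7 = 6.7
BRV - TOR - GRN - CEN: 0.6+0.9+5.1 = 6.6
The minimum is 6.6 min via BRV - TOR - GRN - CEN.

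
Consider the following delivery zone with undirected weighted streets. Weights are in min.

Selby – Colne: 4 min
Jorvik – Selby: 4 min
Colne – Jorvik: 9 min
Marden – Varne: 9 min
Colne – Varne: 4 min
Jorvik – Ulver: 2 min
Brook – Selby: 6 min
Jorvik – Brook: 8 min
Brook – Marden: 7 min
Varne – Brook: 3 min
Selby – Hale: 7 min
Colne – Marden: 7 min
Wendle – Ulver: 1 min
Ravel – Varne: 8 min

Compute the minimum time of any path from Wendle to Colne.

11 min

Candidate routes:
Wendle → Ulver → Jorvik → Colne: 1+2+9 = 12
Wendle → Ulver → Jorvik → Selby → Colne: 1+2+4+4 = 11
The minimum is 11 min via Wendle → Ulver → Jorvik → Selby → Colne.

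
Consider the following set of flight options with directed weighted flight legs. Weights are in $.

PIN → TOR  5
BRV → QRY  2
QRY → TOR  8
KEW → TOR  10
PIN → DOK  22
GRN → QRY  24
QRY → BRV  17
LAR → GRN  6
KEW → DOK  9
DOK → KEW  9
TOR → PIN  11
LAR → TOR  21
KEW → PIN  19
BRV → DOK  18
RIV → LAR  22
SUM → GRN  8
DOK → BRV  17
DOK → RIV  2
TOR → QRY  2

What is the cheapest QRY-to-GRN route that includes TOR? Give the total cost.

$71

Best QRY to TOR: QRY–TOR costing 8
Best TOR to GRN: TOR–PIN–DOK–RIV–LAR–GRN costing 63
Total via TOR: 8 + 63 = $71.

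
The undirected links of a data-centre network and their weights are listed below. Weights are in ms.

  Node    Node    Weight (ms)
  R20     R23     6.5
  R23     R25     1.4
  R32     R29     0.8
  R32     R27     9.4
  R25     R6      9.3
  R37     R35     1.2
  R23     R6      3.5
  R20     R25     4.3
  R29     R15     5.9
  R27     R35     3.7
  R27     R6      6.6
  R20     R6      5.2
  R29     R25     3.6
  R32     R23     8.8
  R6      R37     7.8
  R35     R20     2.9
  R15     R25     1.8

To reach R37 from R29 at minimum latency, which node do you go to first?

Compare a few routes:
R29–R32–R27–R35–R37: 0.8+9.4+3.7+1.2 = 15.1
R29–R15–R25–R20–R35–R37: 5.9+1.8+4.3+2.9+1.2 = 16.1
R29–R25–R23–R20–R35–R37: 3.6+1.4+6.5+2.9+1.2 = 15.6
R29–R25–R20–R35–R37: 3.6+4.3+2.9+1.2 = 12
The minimum is 12 ms via R29–R25–R20–R35–R37.
So from R29 the first move is to R25.

R25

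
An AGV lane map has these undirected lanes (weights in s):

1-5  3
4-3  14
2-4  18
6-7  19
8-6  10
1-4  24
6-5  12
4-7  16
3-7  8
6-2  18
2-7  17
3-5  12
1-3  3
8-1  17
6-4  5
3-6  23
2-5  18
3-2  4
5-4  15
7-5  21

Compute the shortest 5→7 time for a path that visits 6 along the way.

31 s

Best 5 to 6: 5 → 6 costing 12
Best 6 to 7: 6 → 7 costing 19
Total via 6: 12 + 19 = 31 s.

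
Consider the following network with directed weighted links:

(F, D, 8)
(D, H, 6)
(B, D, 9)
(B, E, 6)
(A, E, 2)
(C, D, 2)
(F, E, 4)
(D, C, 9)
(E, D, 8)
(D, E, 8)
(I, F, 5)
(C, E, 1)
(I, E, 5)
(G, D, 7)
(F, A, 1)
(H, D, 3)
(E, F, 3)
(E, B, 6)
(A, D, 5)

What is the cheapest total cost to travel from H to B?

Shortest distances from H:
H: 0
D: 3  (via H)
E: 11  (via D)
C: 12  (via D)
F: 14  (via E)
A: 15  (via F)
B: 17  (via E)
Shortest route: H–D–E–B = 17.

17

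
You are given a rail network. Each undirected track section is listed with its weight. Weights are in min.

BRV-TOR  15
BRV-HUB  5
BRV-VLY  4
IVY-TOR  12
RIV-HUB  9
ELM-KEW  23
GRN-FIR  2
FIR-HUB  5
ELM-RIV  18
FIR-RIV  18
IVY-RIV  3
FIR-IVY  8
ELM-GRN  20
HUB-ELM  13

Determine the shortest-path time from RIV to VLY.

Settle nodes by increasing distance from RIV:
RIV: 0
IVY: 3  (via RIV)
HUB: 9  (via RIV)
FIR: 11  (via IVY)
GRN: 13  (via FIR)
BRV: 14  (via HUB)
TOR: 15  (via IVY)
VLY: 18  (via BRV)
Shortest route: RIV → HUB → BRV → VLY = 18 min.

18 min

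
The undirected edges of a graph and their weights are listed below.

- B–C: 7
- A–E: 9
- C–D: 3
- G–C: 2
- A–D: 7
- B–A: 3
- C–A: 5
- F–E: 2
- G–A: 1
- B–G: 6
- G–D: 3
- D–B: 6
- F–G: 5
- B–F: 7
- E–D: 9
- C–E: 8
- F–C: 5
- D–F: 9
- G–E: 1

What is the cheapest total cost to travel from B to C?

6

Settle nodes by increasing distance from B:
B: 0
A: 3  (via B)
G: 4  (via A)
E: 5  (via G)
C: 6  (via G)
Shortest route: B → A → G → C = 6.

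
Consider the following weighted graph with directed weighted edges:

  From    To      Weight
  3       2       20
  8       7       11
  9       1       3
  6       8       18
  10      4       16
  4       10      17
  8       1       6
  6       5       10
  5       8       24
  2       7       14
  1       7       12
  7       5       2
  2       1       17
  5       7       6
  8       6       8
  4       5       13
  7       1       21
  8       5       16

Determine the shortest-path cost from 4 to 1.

40

Compare a few routes:
4 - 5 - 7 - 1: 13+6+21 = 40
4 - 5 - 8 - 1: 13+24+6 = 43
The minimum is 40 via 4 - 5 - 7 - 1.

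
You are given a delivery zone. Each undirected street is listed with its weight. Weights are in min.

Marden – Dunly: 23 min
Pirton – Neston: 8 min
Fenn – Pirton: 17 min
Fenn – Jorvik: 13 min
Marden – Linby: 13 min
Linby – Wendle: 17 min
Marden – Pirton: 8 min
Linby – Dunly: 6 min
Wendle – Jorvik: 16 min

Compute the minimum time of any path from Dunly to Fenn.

44 min

Enumerating some paths:
Dunly - Linby - Marden - Pirton - Fenn: 6+13+8+17 = 44
Dunly - Linby - Wendle - Jorvik - Fenn: 6+17+16+13 = 52
Dunly - Marden - Pirton - Fenn: 23+8+17 = 48
Cheapest is Dunly - Linby - Marden - Pirton - Fenn at 44 min.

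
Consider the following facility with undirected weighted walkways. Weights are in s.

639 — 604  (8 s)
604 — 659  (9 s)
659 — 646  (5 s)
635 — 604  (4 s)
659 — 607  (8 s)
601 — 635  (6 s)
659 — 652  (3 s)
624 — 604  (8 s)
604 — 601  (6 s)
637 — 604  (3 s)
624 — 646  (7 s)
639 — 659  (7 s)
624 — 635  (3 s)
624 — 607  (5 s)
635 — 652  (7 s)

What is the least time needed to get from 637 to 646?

Running Dijkstra from 637:
637: 0
604: 3  (via 637)
635: 7  (via 604)
601: 9  (via 604)
624: 10  (via 635)
639: 11  (via 604)
659: 12  (via 604)
652: 14  (via 635)
607: 15  (via 624)
646: 17  (via 624)
Shortest route: 637–604–635–624–646 = 17 s.

17 s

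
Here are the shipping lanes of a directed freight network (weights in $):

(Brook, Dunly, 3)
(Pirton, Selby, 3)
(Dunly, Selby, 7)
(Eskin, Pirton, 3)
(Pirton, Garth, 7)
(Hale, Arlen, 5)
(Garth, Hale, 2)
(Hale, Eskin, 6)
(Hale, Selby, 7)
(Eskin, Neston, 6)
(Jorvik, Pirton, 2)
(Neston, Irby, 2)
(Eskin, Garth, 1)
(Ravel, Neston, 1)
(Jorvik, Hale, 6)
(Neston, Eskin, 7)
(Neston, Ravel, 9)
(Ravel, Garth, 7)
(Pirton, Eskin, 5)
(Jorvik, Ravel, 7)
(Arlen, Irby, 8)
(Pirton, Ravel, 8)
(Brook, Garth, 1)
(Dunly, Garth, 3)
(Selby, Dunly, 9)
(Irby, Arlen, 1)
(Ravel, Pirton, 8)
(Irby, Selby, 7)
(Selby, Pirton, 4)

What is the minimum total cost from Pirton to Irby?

$11

Candidate routes:
Pirton → Ravel → Neston → Irby: 8+1+2 = 11
Pirton → Eskin → Neston → Irby: 5+6+2 = 13
Cheapest is Pirton → Ravel → Neston → Irby at $11.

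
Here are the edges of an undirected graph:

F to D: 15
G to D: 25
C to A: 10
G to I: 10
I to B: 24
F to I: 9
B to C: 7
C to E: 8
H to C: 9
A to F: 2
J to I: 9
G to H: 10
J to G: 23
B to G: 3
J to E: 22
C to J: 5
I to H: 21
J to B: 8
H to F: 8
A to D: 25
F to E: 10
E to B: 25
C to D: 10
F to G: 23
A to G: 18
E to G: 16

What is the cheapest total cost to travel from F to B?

19

Enumerating some paths:
F - A - C - B: 2+10+7 = 19
F - H - G - B: 8+10+3 = 21
F - I - G - B: 9+10+3 = 22
Cheapest is F - A - C - B at 19.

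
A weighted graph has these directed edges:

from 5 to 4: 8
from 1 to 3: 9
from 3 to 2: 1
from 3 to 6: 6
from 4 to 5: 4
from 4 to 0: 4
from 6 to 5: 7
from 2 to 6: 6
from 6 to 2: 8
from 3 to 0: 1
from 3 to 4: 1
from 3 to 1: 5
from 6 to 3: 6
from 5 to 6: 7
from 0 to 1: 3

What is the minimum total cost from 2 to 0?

13

Candidate routes:
2 - 6 - 3 - 0: 6+6+1 = 13
2 - 6 - 3 - 4 - 0: 6+6+1+4 = 17
Cheapest is 2 - 6 - 3 - 0 at 13.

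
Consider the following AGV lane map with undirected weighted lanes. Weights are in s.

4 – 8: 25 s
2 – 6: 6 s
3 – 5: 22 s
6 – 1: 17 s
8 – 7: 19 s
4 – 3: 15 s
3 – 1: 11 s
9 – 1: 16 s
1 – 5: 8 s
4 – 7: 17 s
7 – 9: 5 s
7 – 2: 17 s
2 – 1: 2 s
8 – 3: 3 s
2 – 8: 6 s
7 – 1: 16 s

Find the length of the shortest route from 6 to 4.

30 s

Shortest distances from 6:
6: 0
2: 6  (via 6)
1: 8  (via 2)
8: 12  (via 2)
3: 15  (via 8)
5: 16  (via 1)
7: 23  (via 2)
9: 24  (via 1)
4: 30  (via 3)
Shortest route: 6 → 2 → 8 → 3 → 4 = 30 s.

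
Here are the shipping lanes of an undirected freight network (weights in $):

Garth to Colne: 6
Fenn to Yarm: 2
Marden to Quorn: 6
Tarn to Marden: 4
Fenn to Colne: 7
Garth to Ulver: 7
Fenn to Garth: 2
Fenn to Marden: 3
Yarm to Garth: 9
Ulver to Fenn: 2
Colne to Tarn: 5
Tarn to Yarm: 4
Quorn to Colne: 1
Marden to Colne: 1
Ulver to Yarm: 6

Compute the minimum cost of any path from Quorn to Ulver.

$7

Candidate routes:
Quorn - Colne - Marden - Fenn - Ulver: 1+1+3+2 = 7
Quorn - Colne - Fenn - Ulver: 1+7+2 = 10
Quorn - Marden - Fenn - Ulver: 6+3+2 = 11
The minimum is $7 via Quorn - Colne - Marden - Fenn - Ulver.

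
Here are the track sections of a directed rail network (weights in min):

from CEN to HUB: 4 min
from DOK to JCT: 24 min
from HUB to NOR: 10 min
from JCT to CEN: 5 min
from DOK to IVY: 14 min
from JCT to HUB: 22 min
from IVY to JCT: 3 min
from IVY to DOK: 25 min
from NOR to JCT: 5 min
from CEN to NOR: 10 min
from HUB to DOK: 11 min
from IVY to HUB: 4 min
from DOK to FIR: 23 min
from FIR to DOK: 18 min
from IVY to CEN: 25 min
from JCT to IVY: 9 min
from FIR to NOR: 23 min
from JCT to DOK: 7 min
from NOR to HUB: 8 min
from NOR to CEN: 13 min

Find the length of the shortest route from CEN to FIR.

Compare a few routes:
CEN → HUB → DOK → FIR: 4+11+23 = 38
CEN → NOR → JCT → DOK → FIR: 10+5+7+23 = 45
Cheapest is CEN → HUB → DOK → FIR at 38 min.

38 min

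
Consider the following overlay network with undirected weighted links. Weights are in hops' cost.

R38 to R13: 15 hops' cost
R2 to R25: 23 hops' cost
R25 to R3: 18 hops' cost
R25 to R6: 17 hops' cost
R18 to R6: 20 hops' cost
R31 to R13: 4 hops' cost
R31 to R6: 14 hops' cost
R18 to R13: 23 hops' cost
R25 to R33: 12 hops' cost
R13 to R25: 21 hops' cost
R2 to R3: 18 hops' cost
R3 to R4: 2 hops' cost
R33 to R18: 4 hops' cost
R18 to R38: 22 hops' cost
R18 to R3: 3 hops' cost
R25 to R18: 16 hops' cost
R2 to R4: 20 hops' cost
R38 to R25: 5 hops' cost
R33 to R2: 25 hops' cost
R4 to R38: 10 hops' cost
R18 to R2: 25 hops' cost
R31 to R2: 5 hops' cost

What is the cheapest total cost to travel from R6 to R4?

Shortest distances from R6:
R6: 0
R31: 14  (via R6)
R25: 17  (via R6)
R13: 18  (via R31)
R2: 19  (via R31)
R18: 20  (via R6)
R38: 22  (via R25)
R3: 23  (via R18)
R33: 24  (via R18)
R4: 25  (via R3)
Shortest route: R6 → R18 → R3 → R4 = 25 hops' cost.

25 hops' cost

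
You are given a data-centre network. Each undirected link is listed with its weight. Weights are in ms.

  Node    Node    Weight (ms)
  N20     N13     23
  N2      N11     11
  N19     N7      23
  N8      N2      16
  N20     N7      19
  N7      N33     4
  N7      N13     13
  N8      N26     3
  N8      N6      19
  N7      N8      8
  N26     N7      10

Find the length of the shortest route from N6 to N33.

31 ms

Compare a few routes:
N6 → N8 → N26 → N7 → N33: 19+3+10+4 = 36
N6 → N8 → N7 → N33: 19+8+4 = 31
Cheapest is N6 → N8 → N7 → N33 at 31 ms.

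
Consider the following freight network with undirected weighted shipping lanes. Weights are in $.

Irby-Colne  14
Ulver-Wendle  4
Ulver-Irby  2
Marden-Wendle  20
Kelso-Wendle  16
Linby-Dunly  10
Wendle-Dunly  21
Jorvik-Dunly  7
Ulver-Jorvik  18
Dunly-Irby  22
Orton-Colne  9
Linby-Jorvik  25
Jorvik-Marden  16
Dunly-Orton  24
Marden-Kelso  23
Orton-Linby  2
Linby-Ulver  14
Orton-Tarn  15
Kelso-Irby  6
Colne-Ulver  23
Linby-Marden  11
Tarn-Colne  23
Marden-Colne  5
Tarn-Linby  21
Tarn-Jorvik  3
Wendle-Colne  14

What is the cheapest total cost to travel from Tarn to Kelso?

$29

Running Dijkstra from Tarn:
Tarn: 0
Jorvik: 3  (via Tarn)
Dunly: 10  (via Jorvik)
Orton: 15  (via Tarn)
Linby: 17  (via Orton)
Marden: 19  (via Jorvik)
Ulver: 21  (via Jorvik)
Irby: 23  (via Ulver)
Colne: 23  (via Tarn)
Wendle: 25  (via Ulver)
Kelso: 29  (via Irby)
Shortest route: Tarn → Jorvik → Ulver → Irby → Kelso = $29.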